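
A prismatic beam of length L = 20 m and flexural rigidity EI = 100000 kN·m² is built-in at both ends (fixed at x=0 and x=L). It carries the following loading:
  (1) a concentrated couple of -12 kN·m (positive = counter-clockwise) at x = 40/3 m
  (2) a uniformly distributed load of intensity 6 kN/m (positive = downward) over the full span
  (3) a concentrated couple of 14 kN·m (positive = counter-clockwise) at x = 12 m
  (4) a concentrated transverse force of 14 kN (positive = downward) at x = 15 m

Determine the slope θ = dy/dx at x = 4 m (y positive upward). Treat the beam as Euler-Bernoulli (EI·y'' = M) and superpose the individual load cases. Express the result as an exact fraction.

θ(4) = -52407/12500000 rad

Load 1 — applied couple M₀=-12 kN·m at a=40/3 m (b=L-a=20/3):
  θ_1 = (R_Ax²/2 - M_Ax)/EI  [x≤a] with R_A=-4/5, M_A=-4 = ((-4/5)·4²/2 - (-4)·4)/100000 = 3/31250 rad
Load 2 — uniform load w=6 kN/m over full span:
  θ_2 = -wx(L-x)(L-2x)/(12EI) = -6·4·(20-4)·(20-2·4)/(12·100000) = -12/3125 rad
Load 3 — applied couple M₀=14 kN·m at a=12 m (b=L-a=8):
  θ_3 = (R_Ax²/2 - M_Ax)/EI  [x≤a] with R_A=126/125, M_A=112/25 = ((126/125)·4²/2 - (112/25)·4)/100000 = -77/781250 rad
Load 4 — point force P=14 kN at a=15 m (b=L-a=5):
  θ_4 = -Pb²x(2aL-(3a+b)x)/(2L³EI)  [x≤a] = -14·5²·4·(2·15·20-(3·15+5)·4)/(2·20³·100000) = -7/20000 rad
Superposition: θ = Σ θ_i = -52407/12500000 rad ≈ -0.004193 rad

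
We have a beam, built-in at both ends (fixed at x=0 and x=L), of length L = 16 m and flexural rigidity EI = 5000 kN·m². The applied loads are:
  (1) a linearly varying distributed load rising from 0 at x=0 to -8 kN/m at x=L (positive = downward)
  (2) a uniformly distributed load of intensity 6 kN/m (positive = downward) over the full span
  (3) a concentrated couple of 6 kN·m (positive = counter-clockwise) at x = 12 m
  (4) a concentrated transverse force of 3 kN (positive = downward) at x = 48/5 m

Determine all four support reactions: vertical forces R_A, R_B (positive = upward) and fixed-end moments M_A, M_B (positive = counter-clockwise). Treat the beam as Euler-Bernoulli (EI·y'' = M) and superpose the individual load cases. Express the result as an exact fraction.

Load 1 — triangular load w₀=-8 kN/m (0→w₀ over full span):
  R_A = 3w₀L/20 = 3·(-8)·16/20 = -96/5 kN
  M_A = w₀L²/30 = (-8)·16²/30 = -1024/15 kN·m
  R_B = 7w₀L/20 = 7·(-8)·16/20 = -224/5 kN
  M_B = -w₀L²/20 = -(-8)·16²/20 = 512/5 kN·m
Load 2 — uniform load w=6 kN/m over full span:
  R_A = wL/2 = 6·16/2 = 48 kN
  M_A = wL²/12 = 6·16²/12 = 128 kN·m
  R_B = wL/2 = 6·16/2 = 48 kN
  M_B = -wL²/12 = -6·16²/12 = -128 kN·m
Load 3 — applied couple M₀=6 kN·m at a=12 m (b=L-a=4):
  R_A = 6M₀ab/L³ = 6·6·12·4/16³ = 27/64 kN
  M_A = M₀b(2a-b)/L² = 6·4·(2·12-4)/16² = 15/8 kN·m
  R_B = -6M₀ab/L³ = -6·6·12·4/16³ = -27/64 kN
  M_B = M₀a(2b-a)/L² = 6·12·(2·4-12)/16² = -9/8 kN·m
Load 4 — point force P=3 kN at a=48/5 m (b=L-a=32/5):
  R_A = Pb²(3a+b)/L³ = 3·(32/5)²·(3·(48/5)+(32/5))/16³ = 132/125 kN
  M_A = Pab²/L² = 3·(48/5)·(32/5)²/16² = 576/125 kN·m
  R_B = Pa²(a+3b)/L³ = 3·(48/5)²·((48/5)+3·(32/5))/16³ = 243/125 kN
  M_B = -Pa²b/L² = -3·(48/5)²·(32/5)/16² = -864/125 kN·m
Superposition: R_A = 242223/8000 kN, M_A = 198649/3000 kN·m, R_B = 37777/8000 kN, M_B = -33637/1000 kN·m

R_A = 242223/8000 kN, M_A = 198649/3000 kN·m, R_B = 37777/8000 kN, M_B = -33637/1000 kN·m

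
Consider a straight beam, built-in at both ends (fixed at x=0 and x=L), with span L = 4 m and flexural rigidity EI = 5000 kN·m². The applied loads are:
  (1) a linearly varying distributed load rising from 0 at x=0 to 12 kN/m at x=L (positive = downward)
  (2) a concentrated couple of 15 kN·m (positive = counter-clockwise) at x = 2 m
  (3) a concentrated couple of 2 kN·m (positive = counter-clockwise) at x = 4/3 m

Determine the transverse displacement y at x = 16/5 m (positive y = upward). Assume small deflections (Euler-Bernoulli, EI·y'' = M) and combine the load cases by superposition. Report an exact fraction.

y(16/5) = -67399/351562500 m

Load 1 — triangular load w₀=12 kN/m (0→w₀ over full span):
  y_1 = -w₀x²(L-x)²(x+2L)/(120LEI) = -12·(16/5)²·(4-(16/5))²·((16/5)+2·4)/(120·4·5000) = -3584/9765625 m
Load 2 — applied couple M₀=15 kN·m at a=2 m (b=L-a=2):
  y_2 = (R_Ax³/6 - M_Ax²/2 - M₀(x-a)²/2)/EI  [x>a] with R_A=45/8, M_A=15/4 = ((45/8)·(16/5)³/6 - (15/4)·(16/5)²/2 - 15·((16/5)-2)²/2)/5000 = 9/62500 m
Load 3 — applied couple M₀=2 kN·m at a=4/3 m (b=L-a=8/3):
  y_3 = (R_Ax³/6 - M_Ax²/2 - M₀(x-a)²/2)/EI  [x>a] with R_A=2/3, M_A=0 = ((2/3)·(16/5)³/6 - 0·(16/5)²/2 - 2·((16/5)-(4/3))²/2)/5000 = 22/703125 m
Superposition: y = Σ y_i = -67399/351562500 m ≈ -0.000192 m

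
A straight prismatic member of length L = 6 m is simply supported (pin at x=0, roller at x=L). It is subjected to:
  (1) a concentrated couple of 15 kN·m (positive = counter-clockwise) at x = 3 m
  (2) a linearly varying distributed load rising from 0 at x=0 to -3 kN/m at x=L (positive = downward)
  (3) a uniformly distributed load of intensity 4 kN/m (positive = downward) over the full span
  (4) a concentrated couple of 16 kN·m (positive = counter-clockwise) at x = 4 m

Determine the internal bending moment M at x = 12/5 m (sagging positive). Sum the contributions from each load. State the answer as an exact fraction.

Load 1 — applied couple M₀=15 kN·m at a=3 m (b=L-a=3):
  M_1 = M₀x/L  [x≤a] = 15·(12/5)/6 = 6 kN·m
Load 2 — triangular load w₀=-3 kN/m (0→w₀ over full span):
  M_2 = w₀Lx/6 - w₀x³/(6L) = (-3)·6·(12/5)/6 - (-3)·(12/5)³/(6·6) = -756/125 kN·m
Load 3 — uniform load w=4 kN/m over full span:
  M_3 = wx(L-x)/2 = 4·(12/5)·(6-(12/5))/2 = 432/25 kN·m
Load 4 — applied couple M₀=16 kN·m at a=4 m (b=L-a=2):
  M_4 = M₀x/L  [x≤a] = 16·(12/5)/6 = 32/5 kN·m
Superposition: M = Σ M_i = 2954/125 kN·m ≈ 23.632000 kN·m

M(12/5) = 2954/125 kN·m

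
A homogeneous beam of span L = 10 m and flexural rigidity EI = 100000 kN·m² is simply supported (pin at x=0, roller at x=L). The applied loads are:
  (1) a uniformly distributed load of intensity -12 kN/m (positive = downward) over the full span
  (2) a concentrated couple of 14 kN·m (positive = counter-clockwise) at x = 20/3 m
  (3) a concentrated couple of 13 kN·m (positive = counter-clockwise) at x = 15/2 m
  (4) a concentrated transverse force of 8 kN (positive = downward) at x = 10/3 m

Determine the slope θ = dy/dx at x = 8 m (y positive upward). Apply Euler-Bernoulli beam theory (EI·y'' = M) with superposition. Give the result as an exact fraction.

Load 1 — uniform load w=-12 kN/m over full span:
  θ_1 = -w(L³-6Lx²+4x³)/(24EI) = -(-12)·(10³-6·10·8²+4·8³)/(24·100000) = -99/25000 rad
Load 2 — applied couple M₀=14 kN·m at a=20/3 m (b=L-a=10/3):
  θ_2 = (M₀x²/(2L)-M₀(x-a)+C₁)/EI  [x>a] with C₁=M₀(3b²-L²)/(6L)=-140/9 = (14·8²/(2·10)-14·(8-(20/3))+(-140/9))/100000 = 119/1125000 rad
Load 3 — applied couple M₀=13 kN·m at a=15/2 m (b=L-a=5/2):
  θ_3 = (M₀x²/(2L)-M₀(x-a)+C₁)/EI  [x>a] with C₁=M₀(3b²-L²)/(6L)=-845/48 = (13·8²/(2·10)-13·(8-(15/2))+(-845/48))/100000 = 4199/24000000 rad
Load 4 — point force P=8 kN at a=10/3 m (b=L-a=20/3):
  θ_4 = -Pa(2L²-6Lx+3x²+a²)/(6LEI)  [x>a] = -8·(10/3)·(2·10²-6·10·8+3·8²+(10/3)²)/(6·10·100000) = 173/506250 rad
Superposition: θ = Σ θ_i = -2162723/648000000 rad ≈ -0.003338 rad

θ(8) = -2162723/648000000 rad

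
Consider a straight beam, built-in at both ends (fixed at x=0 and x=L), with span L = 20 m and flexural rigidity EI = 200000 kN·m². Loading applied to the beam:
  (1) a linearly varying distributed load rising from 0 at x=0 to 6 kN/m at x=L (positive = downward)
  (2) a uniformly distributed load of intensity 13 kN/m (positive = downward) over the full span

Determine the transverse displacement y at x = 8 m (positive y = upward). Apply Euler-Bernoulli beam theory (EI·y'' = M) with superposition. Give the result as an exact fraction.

Load 1 — triangular load w₀=6 kN/m (0→w₀ over full span):
  y_1 = -w₀x²(L-x)²(x+2L)/(120LEI) = -6·8²·(20-8)²·(8+2·20)/(120·20·200000) = -432/78125 m
Load 2 — uniform load w=13 kN/m over full span:
  y_2 = -wx²(L-x)²/(24EI) = -13·8²·(20-8)²/(24·200000) = -78/3125 m
Superposition: y = Σ y_i = -2382/78125 m ≈ -0.030490 m

y(8) = -2382/78125 m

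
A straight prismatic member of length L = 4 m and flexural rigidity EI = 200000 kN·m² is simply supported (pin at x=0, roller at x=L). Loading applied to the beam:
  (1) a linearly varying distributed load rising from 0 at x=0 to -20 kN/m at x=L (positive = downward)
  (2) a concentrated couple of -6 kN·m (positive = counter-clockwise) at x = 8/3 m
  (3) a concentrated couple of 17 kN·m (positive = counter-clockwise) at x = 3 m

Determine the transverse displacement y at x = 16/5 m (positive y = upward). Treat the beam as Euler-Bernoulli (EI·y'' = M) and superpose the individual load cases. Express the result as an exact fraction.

y(16/5) = 288869/3750000000 m

Load 1 — triangular load w₀=-20 kN/m (0→w₀ over full span):
  y_1 = -w₀x(7L⁴-10L²x²+3x⁴)/(360LEI) = -(-20)·(16/5)·(7·4⁴-10·4²·(16/5)²+3·(16/5)⁴)/(360·4·200000) = 1016/9765625 m
Load 2 — applied couple M₀=-6 kN·m at a=8/3 m (b=L-a=4/3):
  y_2 = (M₀x³/(6L)-M₀(x-a)²/2+C₁x)/EI  [x>a] with C₁=M₀(3b²-L²)/(6L)=8/3 = ((-6)·(16/5)³/(6·4)-(-6)·((16/5)-(8/3))²/2+(8/3)·(16/5))/200000 = 7/1171875 m
Load 3 — applied couple M₀=17 kN·m at a=3 m (b=L-a=1):
  y_3 = (M₀x³/(6L)-M₀(x-a)²/2+C₁x)/EI  [x>a] with C₁=M₀(3b²-L²)/(6L)=-221/24 = (17·(16/5)³/(6·4)-17·((16/5)-3)²/2+(-221/24)·(16/5))/200000 = -1649/50000000 m
Superposition: y = Σ y_i = 288869/3750000000 m ≈ 0.000077 m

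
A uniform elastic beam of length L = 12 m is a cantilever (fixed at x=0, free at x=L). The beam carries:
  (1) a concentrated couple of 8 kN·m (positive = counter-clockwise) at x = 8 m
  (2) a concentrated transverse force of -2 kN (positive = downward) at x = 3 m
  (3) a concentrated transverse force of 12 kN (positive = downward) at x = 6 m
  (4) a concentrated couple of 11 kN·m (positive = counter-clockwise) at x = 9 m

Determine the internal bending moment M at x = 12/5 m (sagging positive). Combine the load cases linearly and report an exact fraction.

Load 1 — applied couple M₀=8 kN·m at a=8 m (b=L-a=4):
  M_1 = M₀  [x≤a] = 8 = 8 kN·m
Load 2 — point force P=-2 kN at a=3 m (b=L-a=9):
  M_2 = -P(a-x)  [x≤a] = -(-2)·(3-(12/5)) = 6/5 kN·m
Load 3 — point force P=12 kN at a=6 m (b=L-a=6):
  M_3 = -P(a-x)  [x≤a] = -12·(6-(12/5)) = -216/5 kN·m
Load 4 — applied couple M₀=11 kN·m at a=9 m (b=L-a=3):
  M_4 = M₀  [x≤a] = 11 = 11 kN·m
Superposition: M = Σ M_i = -23 kN·m ≈ -23.000000 kN·m

M(12/5) = -23 kN·m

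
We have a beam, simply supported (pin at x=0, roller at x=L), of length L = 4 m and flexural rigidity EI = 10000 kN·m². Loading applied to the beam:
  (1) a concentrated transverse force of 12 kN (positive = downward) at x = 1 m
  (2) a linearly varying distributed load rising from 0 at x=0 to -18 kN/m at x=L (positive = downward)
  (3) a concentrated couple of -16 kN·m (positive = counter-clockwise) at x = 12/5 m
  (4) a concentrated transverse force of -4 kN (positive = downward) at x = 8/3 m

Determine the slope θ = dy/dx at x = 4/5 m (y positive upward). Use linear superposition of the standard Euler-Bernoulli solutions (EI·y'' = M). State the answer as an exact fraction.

Load 1 — point force P=12 kN at a=1 m (b=L-a=3):
  θ_1 = -Pb(L²-b²-3x²)/(6LEI)  [x≤a] = -12·3·(4²-3²-3·(4/5)²)/(6·4·10000) = -381/500000 rad
Load 2 — triangular load w₀=-18 kN/m (0→w₀ over full span):
  θ_2 = -w₀(7L⁴-30L²x²+15x⁴)/(360LEI) = -(-18)·(7·4⁴-30·4²·(4/5)²+15·(4/5)⁴)/(360·4·10000) = 728/390625 rad
Load 3 — applied couple M₀=-16 kN·m at a=12/5 m (b=L-a=8/5):
  θ_3 = (M₀x²/(2L)+C₁)/EI  [x≤a] with C₁=M₀(3b²-L²)/(6L)=416/75 = ((-16)·(4/5)²/(2·4)+(416/75))/10000 = 4/9375 rad
Load 4 — point force P=-4 kN at a=8/3 m (b=L-a=4/3):
  θ_4 = -Pb(L²-b²-3x²)/(6LEI)  [x≤a] = -(-4)·(4/3)·(4²-(4/3)²-3·(4/5)²)/(6·4·10000) = 346/1265625 rad
Superposition: θ = Σ θ_i = 1824251/1012500000 rad ≈ 0.001802 rad

θ(4/5) = 1824251/1012500000 rad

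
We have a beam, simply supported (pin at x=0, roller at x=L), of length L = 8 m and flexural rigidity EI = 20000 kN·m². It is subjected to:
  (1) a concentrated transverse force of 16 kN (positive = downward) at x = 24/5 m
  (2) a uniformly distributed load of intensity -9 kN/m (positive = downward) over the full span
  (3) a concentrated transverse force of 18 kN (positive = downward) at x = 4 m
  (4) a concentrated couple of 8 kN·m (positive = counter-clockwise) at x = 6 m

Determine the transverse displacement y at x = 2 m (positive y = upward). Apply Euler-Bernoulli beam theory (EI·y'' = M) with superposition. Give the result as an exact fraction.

y(2) = 16471/3750000 m

Load 1 — point force P=16 kN at a=24/5 m (b=L-a=16/5):
  y_1 = -Pbx(L²-b²-x²)/(6LEI)  [x≤a] = -16·(16/5)·2·(8²-(16/5)²-2²)/(6·8·20000) = -1244/234375 m
Load 2 — uniform load w=-9 kN/m over full span:
  y_2 = -wx(L³-2Lx²+x³)/(24EI) = -(-9)·2·(8³-2·8·2²+2³)/(24·20000) = 171/10000 m
Load 3 — point force P=18 kN at a=4 m (b=L-a=4):
  y_3 = -Pbx(L²-b²-x²)/(6LEI)  [x≤a] = -18·4·2·(8²-4²-2²)/(6·8·20000) = -33/5000 m
Load 4 — applied couple M₀=8 kN·m at a=6 m (b=L-a=2):
  y_4 = (M₀x³/(6L)+C₁x)/EI  [x≤a] with C₁=M₀(3b²-L²)/(6L)=-26/3 = (8·2³/(6·8)+(-26/3)·2)/20000 = -1/1250 m
Superposition: y = Σ y_i = 16471/3750000 m ≈ 0.004392 m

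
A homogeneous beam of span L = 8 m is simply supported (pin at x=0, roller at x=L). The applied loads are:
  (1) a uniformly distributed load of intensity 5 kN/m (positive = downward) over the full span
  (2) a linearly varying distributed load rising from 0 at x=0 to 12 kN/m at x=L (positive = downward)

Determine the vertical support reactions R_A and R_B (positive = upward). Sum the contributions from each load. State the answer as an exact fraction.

R_A = 36 kN, R_B = 52 kN

Load 1 — uniform load w=5 kN/m over full span:
  R_A = wL/2 = 5·8/2 = 20 kN
  R_B = wL/2 = 5·8/2 = 20 kN
Load 2 — triangular load w₀=12 kN/m (0→w₀ over full span):
  R_A = w₀L/6 = 12·8/6 = 16 kN
  R_B = w₀L/3 = 12·8/3 = 32 kN
Superposition: R_A = 36 kN, R_B = 52 kN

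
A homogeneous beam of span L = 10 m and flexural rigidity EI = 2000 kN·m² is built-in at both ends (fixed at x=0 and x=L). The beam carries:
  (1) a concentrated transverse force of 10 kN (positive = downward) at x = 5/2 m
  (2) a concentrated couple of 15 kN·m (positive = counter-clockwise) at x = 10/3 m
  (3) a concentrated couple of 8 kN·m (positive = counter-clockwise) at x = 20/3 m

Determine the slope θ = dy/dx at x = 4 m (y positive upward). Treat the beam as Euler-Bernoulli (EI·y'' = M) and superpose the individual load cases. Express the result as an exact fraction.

θ(4) = 29/15000 rad

Load 1 — point force P=10 kN at a=5/2 m (b=L-a=15/2):
  θ_1 = Pa²(L-x)(2bL-(3b+a)(L-x))/(2L³EI)  [x>a] = 10·(5/2)²·(10-4)·(2·(15/2)·10-(3·(15/2)+(5/2))·(10-4))/(2·10³·2000) = 0 rad
Load 2 — applied couple M₀=15 kN·m at a=10/3 m (b=L-a=20/3):
  θ_2 = (R_Ax²/2 - M_Ax - M₀(x-a))/EI  [x>a] with R_A=2, M_A=0 = (2·4²/2 - 0·4 - 15·(4-(10/3)))/2000 = 3/1000 rad
Load 3 — applied couple M₀=8 kN·m at a=20/3 m (b=L-a=10/3):
  θ_3 = (R_Ax²/2 - M_Ax)/EI  [x≤a] with R_A=16/15, M_A=8/3 = ((16/15)·4²/2 - (8/3)·4)/2000 = -2/1875 rad
Superposition: θ = Σ θ_i = 29/15000 rad ≈ 0.001933 rad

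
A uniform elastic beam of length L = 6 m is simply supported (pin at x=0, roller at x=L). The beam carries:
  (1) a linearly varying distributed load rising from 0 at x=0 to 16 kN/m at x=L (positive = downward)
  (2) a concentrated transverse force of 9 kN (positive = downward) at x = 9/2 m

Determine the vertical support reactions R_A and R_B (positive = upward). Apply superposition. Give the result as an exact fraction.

Load 1 — triangular load w₀=16 kN/m (0→w₀ over full span):
  R_A = w₀L/6 = 16·6/6 = 16 kN
  R_B = w₀L/3 = 16·6/3 = 32 kN
Load 2 — point force P=9 kN at a=9/2 m (b=L-a=3/2):
  R_A = Pb/L = 9·(3/2)/6 = 9/4 kN
  R_B = Pa/L = 9·(9/2)/6 = 27/4 kN
Superposition: R_A = 73/4 kN, R_B = 155/4 kN

R_A = 73/4 kN, R_B = 155/4 kN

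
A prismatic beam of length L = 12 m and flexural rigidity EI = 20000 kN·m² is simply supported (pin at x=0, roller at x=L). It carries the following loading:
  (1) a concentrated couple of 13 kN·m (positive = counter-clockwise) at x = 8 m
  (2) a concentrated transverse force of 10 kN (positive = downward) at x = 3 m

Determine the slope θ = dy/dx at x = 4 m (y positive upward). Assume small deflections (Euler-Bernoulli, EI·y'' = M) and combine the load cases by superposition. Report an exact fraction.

Load 1 — applied couple M₀=13 kN·m at a=8 m (b=L-a=4):
  θ_1 = (M₀x²/(2L)+C₁)/EI  [x≤a] with C₁=M₀(3b²-L²)/(6L)=-52/3 = (13·4²/(2·12)+(-52/3))/20000 = -13/30000 rad
Load 2 — point force P=10 kN at a=3 m (b=L-a=9):
  θ_2 = -Pa(2L²-6Lx+3x²+a²)/(6LEI)  [x>a] = -10·3·(2·12²-6·12·4+3·4²+3²)/(6·12·20000) = -19/16000 rad
Superposition: θ = Σ θ_i = -389/240000 rad ≈ -0.001621 rad

θ(4) = -389/240000 rad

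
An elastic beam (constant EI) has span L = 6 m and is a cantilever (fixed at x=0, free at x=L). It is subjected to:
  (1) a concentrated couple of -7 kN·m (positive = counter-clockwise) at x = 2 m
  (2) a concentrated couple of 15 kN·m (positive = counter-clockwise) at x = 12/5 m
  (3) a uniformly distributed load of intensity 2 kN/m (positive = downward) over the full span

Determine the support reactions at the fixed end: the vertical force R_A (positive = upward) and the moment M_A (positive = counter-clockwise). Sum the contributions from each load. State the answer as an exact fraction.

Load 1 — applied couple M₀=-7 kN·m at a=2 m (b=L-a=4):
  R_A = 0 kN
  M_A = -M₀ = -(-7) = 7 kN·m
Load 2 — applied couple M₀=15 kN·m at a=12/5 m (b=L-a=18/5):
  R_A = 0 kN
  M_A = -M₀ = -15 kN·m
Load 3 — uniform load w=2 kN/m over full span:
  R_A = wL = 2·6 = 12 kN
  M_A = wL²/2 = 2·6²/2 = 36 kN·m
Superposition: R_A = 12 kN, M_A = 28 kN·m

R_A = 12 kN, M_A = 28 kN·m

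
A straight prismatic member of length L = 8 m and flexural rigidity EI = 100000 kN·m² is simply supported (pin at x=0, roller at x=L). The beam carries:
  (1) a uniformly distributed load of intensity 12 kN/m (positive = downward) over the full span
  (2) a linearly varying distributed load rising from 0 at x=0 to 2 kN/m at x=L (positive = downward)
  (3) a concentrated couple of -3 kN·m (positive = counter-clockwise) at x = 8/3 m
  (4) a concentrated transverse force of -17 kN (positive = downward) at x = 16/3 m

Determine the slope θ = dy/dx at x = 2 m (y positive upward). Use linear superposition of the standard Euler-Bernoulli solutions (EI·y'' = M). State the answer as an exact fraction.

Load 1 — uniform load w=12 kN/m over full span:
  θ_1 = -w(L³-6Lx²+4x³)/(24EI) = -12·(8³-6·8·2²+4·2³)/(24·100000) = -11/6250 rad
Load 2 — triangular load w₀=2 kN/m (0→w₀ over full span):
  θ_2 = -w₀(7L⁴-30L²x²+15x⁴)/(360LEI) = -2·(7·8⁴-30·8²·2²+15·2⁴)/(360·8·100000) = -1327/9000000 rad
Load 3 — applied couple M₀=-3 kN·m at a=8/3 m (b=L-a=16/3):
  θ_3 = (M₀x²/(2L)+C₁)/EI  [x≤a] with C₁=M₀(3b²-L²)/(6L)=-4/3 = ((-3)·2²/(2·8)+(-4/3))/100000 = -1/48000 rad
Load 4 — point force P=-17 kN at a=16/3 m (b=L-a=8/3):
  θ_4 = -Pb(L²-b²-3x²)/(6LEI)  [x≤a] = -(-17)·(8/3)·(8²-(8/3)²-3·2²)/(6·8·100000) = 1717/4050000 rad
Superposition: θ = Σ θ_i = -243701/162000000 rad ≈ -0.001504 rad

θ(2) = -243701/162000000 rad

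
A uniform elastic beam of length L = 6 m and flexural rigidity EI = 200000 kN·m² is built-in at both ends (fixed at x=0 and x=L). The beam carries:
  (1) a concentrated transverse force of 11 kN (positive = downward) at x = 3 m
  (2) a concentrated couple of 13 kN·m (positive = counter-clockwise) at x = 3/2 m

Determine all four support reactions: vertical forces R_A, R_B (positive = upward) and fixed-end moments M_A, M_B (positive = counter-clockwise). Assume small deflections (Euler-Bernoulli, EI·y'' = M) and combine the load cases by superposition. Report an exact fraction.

Load 1 — point force P=11 kN at a=3 m (b=L-a=3):
  R_A = Pb²(3a+b)/L³ = 11·3²·(3·3+3)/6³ = 11/2 kN
  M_A = Pab²/L² = 11·3·3²/6² = 33/4 kN·m
  R_B = Pa²(a+3b)/L³ = 11·3²·(3+3·3)/6³ = 11/2 kN
  M_B = -Pa²b/L² = -11·3²·3/6² = -33/4 kN·m
Load 2 — applied couple M₀=13 kN·m at a=3/2 m (b=L-a=9/2):
  R_A = 6M₀ab/L³ = 6·13·(3/2)·(9/2)/6³ = 39/16 kN
  M_A = M₀b(2a-b)/L² = 13·(9/2)·(2·(3/2)-(9/2))/6² = -39/16 kN·m
  R_B = -6M₀ab/L³ = -6·13·(3/2)·(9/2)/6³ = -39/16 kN
  M_B = M₀a(2b-a)/L² = 13·(3/2)·(2·(9/2)-(3/2))/6² = 65/16 kN·m
Superposition: R_A = 127/16 kN, M_A = 93/16 kN·m, R_B = 49/16 kN, M_B = -67/16 kN·m

R_A = 127/16 kN, M_A = 93/16 kN·m, R_B = 49/16 kN, M_B = -67/16 kN·m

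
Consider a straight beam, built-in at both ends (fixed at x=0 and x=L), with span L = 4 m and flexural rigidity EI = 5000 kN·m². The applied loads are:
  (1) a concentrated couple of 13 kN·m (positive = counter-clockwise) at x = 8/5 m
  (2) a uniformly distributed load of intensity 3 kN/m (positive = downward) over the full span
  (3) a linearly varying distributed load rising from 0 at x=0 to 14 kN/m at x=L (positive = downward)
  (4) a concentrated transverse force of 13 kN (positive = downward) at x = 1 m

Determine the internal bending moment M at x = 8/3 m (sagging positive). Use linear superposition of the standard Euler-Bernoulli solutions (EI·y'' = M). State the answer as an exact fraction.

Load 1 — applied couple M₀=13 kN·m at a=8/5 m (b=L-a=12/5):
  M_1 = R_Ax - M_A - M₀  [x>a] with R_A=117/25, M_A=39/25 = (117/25)·(8/3) - (39/25) - 13 = -52/25 kN·m
Load 2 — uniform load w=3 kN/m over full span:
  M_2 = wLx/2 - wL²/12 - wx²/2 = 3·4·(8/3)/2 - 3·4²/12 - 3·(8/3)²/2 = 4/3 kN·m
Load 3 — triangular load w₀=14 kN/m (0→w₀ over full span):
  M_3 = 3w₀Lx/20 - w₀L²/30 - w₀x³/(6L) = 3·14·4·(8/3)/20 - 14·4²/30 - 14·(8/3)³/(6·4) = 1568/405 kN·m
Load 4 — point force P=13 kN at a=1 m (b=L-a=3):
  M_4 = Pa²(a+3b)(L-x)/L³ - Pa²b/L²  [x>a] = 13·1²·(1+3·3)·(4-(8/3))/4³ - 13·1²·3/4² = 13/48 kN·m
Superposition: M = Σ M_i = 110023/32400 kN·m ≈ 3.395772 kN·m

M(8/3) = 110023/32400 kN·m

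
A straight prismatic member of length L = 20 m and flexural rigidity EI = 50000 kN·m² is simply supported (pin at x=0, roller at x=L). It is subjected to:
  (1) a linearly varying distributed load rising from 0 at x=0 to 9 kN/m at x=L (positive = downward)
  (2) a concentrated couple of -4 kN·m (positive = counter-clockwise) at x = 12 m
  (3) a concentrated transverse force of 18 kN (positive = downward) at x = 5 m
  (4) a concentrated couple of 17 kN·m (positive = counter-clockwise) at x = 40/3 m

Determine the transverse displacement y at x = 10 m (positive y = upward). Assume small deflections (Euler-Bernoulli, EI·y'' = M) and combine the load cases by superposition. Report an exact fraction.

y(10) = -209477/900000 m

Load 1 — triangular load w₀=9 kN/m (0→w₀ over full span):
  y_1 = -w₀x(7L⁴-10L²x²+3x⁴)/(360LEI) = -9·10·(7·20⁴-10·20²·10²+3·10⁴)/(360·20·50000) = -3/16 m
Load 2 — applied couple M₀=-4 kN·m at a=12 m (b=L-a=8):
  y_2 = (M₀x³/(6L)+C₁x)/EI  [x≤a] with C₁=M₀(3b²-L²)/(6L)=104/15 = ((-4)·10³/(6·20)+(104/15)·10)/50000 = 9/12500 m
Load 3 — point force P=18 kN at a=5 m (b=L-a=15):
  y_3 = -Pa(L-x)(2Lx-a²-x²)/(6LEI)  [x>a] = -18·5·(20-10)·(2·20·10-5²-10²)/(6·20·50000) = -33/800 m
Load 4 — applied couple M₀=17 kN·m at a=40/3 m (b=L-a=20/3):
  y_4 = (M₀x³/(6L)+C₁x)/EI  [x≤a] with C₁=M₀(3b²-L²)/(6L)=-340/9 = (17·10³/(6·20)+(-340/9)·10)/50000 = -17/3600 m
Superposition: y = Σ y_i = -209477/900000 m ≈ -0.232752 m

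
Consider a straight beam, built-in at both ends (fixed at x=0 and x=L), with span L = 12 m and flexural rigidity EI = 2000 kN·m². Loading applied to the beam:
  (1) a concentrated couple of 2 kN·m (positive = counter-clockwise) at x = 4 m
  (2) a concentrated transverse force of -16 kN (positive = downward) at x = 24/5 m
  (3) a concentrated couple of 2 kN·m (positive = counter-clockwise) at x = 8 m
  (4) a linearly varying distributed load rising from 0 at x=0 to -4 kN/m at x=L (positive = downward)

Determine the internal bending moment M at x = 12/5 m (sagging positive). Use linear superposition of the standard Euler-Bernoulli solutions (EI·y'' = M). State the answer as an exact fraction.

Load 1 — applied couple M₀=2 kN·m at a=4 m (b=L-a=8):
  M_1 = R_Ax - M_A  [x≤a] with R_A=2/9, M_A=0 = (2/9)·(12/5) - 0 = 8/15 kN·m
Load 2 — point force P=-16 kN at a=24/5 m (b=L-a=36/5):
  M_2 = Pb²(3a+b)x/L³ - Pab²/L²  [x≤a] = (-16)·(36/5)²·(3·(24/5)+(36/5))·(12/5)/12³ - (-16)·(24/5)·(36/5)²/12² = 1728/625 kN·m
Load 3 — applied couple M₀=2 kN·m at a=8 m (b=L-a=4):
  M_3 = R_Ax - M_A  [x≤a] with R_A=2/9, M_A=2/3 = (2/9)·(12/5) - (2/3) = -2/15 kN·m
Load 4 — triangular load w₀=-4 kN/m (0→w₀ over full span):
  M_4 = 3w₀Lx/20 - w₀L²/30 - w₀x³/(6L) = 3·(-4)·12·(12/5)/20 - (-4)·12²/30 - (-4)·(12/5)³/(6·12) = 336/125 kN·m
Superposition: M = Σ M_i = 3658/625 kN·m ≈ 5.852800 kN·m

M(12/5) = 3658/625 kN·m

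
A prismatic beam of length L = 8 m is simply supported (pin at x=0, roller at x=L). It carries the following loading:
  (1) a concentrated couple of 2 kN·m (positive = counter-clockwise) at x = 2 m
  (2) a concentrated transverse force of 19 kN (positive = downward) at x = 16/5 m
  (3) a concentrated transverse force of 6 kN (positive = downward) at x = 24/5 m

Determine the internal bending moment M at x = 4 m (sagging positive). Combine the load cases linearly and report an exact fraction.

M(4) = 39 kN·m

Load 1 — applied couple M₀=2 kN·m at a=2 m (b=L-a=6):
  M_1 = M₀x/L - M₀  [x>a] = 2·4/8 - 2 = -1 kN·m
Load 2 — point force P=19 kN at a=16/5 m (b=L-a=24/5):
  M_2 = Pa(L-x)/L  [x>a] = 19·(16/5)·(8-4)/8 = 152/5 kN·m
Load 3 — point force P=6 kN at a=24/5 m (b=L-a=16/5):
  M_3 = Pbx/L  [x≤a] = 6·(16/5)·4/8 = 48/5 kN·m
Superposition: M = Σ M_i = 39 kN·m ≈ 39.000000 kN·m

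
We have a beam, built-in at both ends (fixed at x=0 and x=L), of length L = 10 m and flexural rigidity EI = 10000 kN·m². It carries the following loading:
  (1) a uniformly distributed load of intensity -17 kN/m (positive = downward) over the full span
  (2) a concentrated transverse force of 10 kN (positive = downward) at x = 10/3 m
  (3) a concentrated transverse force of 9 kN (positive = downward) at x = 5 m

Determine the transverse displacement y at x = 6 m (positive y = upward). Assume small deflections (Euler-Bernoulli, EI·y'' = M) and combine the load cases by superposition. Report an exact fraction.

y(6) = 13543/405000 m

Load 1 — uniform load w=-17 kN/m over full span:
  y_1 = -wx²(L-x)²/(24EI) = -(-17)·6²·(10-6)²/(24·10000) = 51/1250 m
Load 2 — point force P=10 kN at a=10/3 m (b=L-a=20/3):
  y_2 = -Pa²(L-x)²(3bL-(3b+a)(L-x))/(6L³EI)  [x>a] = -10·(10/3)²·(10-6)²·(3·(20/3)·10-(3·(20/3)+(10/3))·(10-6))/(6·10³·10000) = -32/10125 m
Load 3 — point force P=9 kN at a=5 m (b=L-a=5):
  y_3 = -Pa²(L-x)²(3bL-(3b+a)(L-x))/(6L³EI)  [x>a] = -9·5²·(10-6)²·(3·5·10-(3·5+5)·(10-6))/(6·10³·10000) = -21/5000 m
Superposition: y = Σ y_i = 13543/405000 m ≈ 0.033440 m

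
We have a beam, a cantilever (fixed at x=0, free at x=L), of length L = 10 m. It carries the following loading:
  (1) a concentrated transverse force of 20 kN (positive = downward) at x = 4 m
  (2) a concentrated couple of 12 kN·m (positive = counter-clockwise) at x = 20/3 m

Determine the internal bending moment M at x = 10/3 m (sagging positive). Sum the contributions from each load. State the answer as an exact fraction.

M(10/3) = -4/3 kN·m

Load 1 — point force P=20 kN at a=4 m (b=L-a=6):
  M_1 = -P(a-x)  [x≤a] = -20·(4-(10/3)) = -40/3 kN·m
Load 2 — applied couple M₀=12 kN·m at a=20/3 m (b=L-a=10/3):
  M_2 = M₀  [x≤a] = 12 = 12 kN·m
Superposition: M = Σ M_i = -4/3 kN·m ≈ -1.333333 kN·m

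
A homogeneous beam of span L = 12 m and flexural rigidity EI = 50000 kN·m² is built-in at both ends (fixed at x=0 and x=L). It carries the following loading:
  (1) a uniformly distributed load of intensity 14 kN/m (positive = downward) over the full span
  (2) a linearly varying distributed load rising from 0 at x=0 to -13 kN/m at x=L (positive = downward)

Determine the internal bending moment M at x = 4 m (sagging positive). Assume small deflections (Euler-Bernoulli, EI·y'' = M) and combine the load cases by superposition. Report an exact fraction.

Load 1 — uniform load w=14 kN/m over full span:
  M_1 = wLx/2 - wL²/12 - wx²/2 = 14·12·4/2 - 14·12²/12 - 14·4²/2 = 56 kN·m
Load 2 — triangular load w₀=-13 kN/m (0→w₀ over full span):
  M_2 = 3w₀Lx/20 - w₀L²/30 - w₀x³/(6L) = 3·(-13)·12·4/20 - (-13)·12²/30 - (-13)·4³/(6·12) = -884/45 kN·m
Superposition: M = Σ M_i = 1636/45 kN·m ≈ 36.355556 kN·m

M(4) = 1636/45 kN·m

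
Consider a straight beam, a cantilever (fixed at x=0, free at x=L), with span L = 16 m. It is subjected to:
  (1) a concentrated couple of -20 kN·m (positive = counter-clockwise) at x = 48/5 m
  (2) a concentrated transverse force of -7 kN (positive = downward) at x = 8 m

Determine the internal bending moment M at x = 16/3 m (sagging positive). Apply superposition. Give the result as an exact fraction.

M(16/3) = -4/3 kN·m

Load 1 — applied couple M₀=-20 kN·m at a=48/5 m (b=L-a=32/5):
  M_1 = M₀  [x≤a] = (-20) = -20 kN·m
Load 2 — point force P=-7 kN at a=8 m (b=L-a=8):
  M_2 = -P(a-x)  [x≤a] = -(-7)·(8-(16/3)) = 56/3 kN·m
Superposition: M = Σ M_i = -4/3 kN·m ≈ -1.333333 kN·m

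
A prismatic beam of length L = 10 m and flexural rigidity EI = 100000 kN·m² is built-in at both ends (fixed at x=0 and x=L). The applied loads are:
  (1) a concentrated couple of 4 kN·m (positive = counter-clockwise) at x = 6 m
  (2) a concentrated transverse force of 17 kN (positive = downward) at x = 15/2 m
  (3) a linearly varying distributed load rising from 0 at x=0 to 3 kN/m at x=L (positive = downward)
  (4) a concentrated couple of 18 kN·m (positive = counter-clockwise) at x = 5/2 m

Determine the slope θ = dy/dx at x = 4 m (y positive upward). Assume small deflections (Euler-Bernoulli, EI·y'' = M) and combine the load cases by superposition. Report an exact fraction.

θ(4) = -15637/100000000 rad

Load 1 — applied couple M₀=4 kN·m at a=6 m (b=L-a=4):
  θ_1 = (R_Ax²/2 - M_Ax)/EI  [x≤a] with R_A=72/125, M_A=32/25 = ((72/125)·4²/2 - (32/25)·4)/100000 = -2/390625 rad
Load 2 — point force P=17 kN at a=15/2 m (b=L-a=5/2):
  θ_2 = -Pb²x(2aL-(3a+b)x)/(2L³EI)  [x≤a] = -17·(5/2)²·4·(2·(15/2)·10-(3·(15/2)+(5/2))·4)/(2·10³·100000) = -17/160000 rad
Load 3 — triangular load w₀=3 kN/m (0→w₀ over full span):
  θ_3 = -w₀(2x(L-x)(L-2x)(x+2L)+x²(L-x)²)/(120LEI) = -3·(2·4·(10-4)·(10-2·4)·(4+2·10)+4²·(10-4)²)/(120·10·100000) = -9/125000 rad
Load 4 — applied couple M₀=18 kN·m at a=5/2 m (b=L-a=15/2):
  θ_4 = (R_Ax²/2 - M_Ax - M₀(x-a))/EI  [x>a] with R_A=81/40, M_A=-27/8 = ((81/40)·4²/2 - (-27/8)·4 - 18·(4-(5/2)))/100000 = 27/1000000 rad
Superposition: θ = Σ θ_i = -15637/100000000 rad ≈ -0.000156 rad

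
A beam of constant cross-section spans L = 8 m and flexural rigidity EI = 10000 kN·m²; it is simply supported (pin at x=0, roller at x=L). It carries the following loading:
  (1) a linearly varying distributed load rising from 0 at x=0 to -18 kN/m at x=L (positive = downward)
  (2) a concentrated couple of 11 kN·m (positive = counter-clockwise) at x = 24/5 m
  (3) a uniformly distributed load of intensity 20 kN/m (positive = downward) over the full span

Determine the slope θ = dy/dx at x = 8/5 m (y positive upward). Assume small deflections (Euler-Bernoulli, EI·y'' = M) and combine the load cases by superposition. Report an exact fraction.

Load 1 — triangular load w₀=-18 kN/m (0→w₀ over full span):
  θ_1 = -w₀(7L⁴-30L²x²+15x⁴)/(360LEI) = -(-18)·(7·8⁴-30·8²·(8/5)²+15·(8/5)⁴)/(360·8·10000) = 5824/390625 rad
Load 2 — applied couple M₀=11 kN·m at a=24/5 m (b=L-a=16/5):
  θ_2 = (M₀x²/(2L)+C₁)/EI  [x≤a] with C₁=M₀(3b²-L²)/(6L)=-572/75 = (11·(8/5)²/(2·8)+(-572/75))/10000 = -11/18750 rad
Load 3 — uniform load w=20 kN/m over full span:
  θ_3 = -w(L³-6Lx²+4x³)/(24EI) = -20·(8³-6·8·(8/5)²+4·(8/5)³)/(24·10000) = -528/15625 rad
Superposition: θ = Σ θ_i = -45631/2343750 rad ≈ -0.019469 rad

θ(8/5) = -45631/2343750 rad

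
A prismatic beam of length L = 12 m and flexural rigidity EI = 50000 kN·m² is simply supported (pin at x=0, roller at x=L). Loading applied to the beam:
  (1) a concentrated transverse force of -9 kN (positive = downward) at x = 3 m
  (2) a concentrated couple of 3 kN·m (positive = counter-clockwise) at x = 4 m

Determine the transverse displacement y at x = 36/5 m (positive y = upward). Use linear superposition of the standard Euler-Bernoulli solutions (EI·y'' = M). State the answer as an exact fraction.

Load 1 — point force P=-9 kN at a=3 m (b=L-a=9):
  y_1 = -Pa(L-x)(2Lx-a²-x²)/(6LEI)  [x>a] = -(-9)·3·(12-(36/5))·(2·12·(36/5)-3²-(36/5)²)/(6·12·50000) = 25191/6250000 m
Load 2 — applied couple M₀=3 kN·m at a=4 m (b=L-a=8):
  y_2 = (M₀x³/(6L)-M₀(x-a)²/2+C₁x)/EI  [x>a] with C₁=M₀(3b²-L²)/(6L)=2 = (3·(36/5)³/(6·12)-3·((36/5)-4)²/2+2·(36/5))/50000 = 114/390625 m
Superposition: y = Σ y_i = 5403/1250000 m ≈ 0.004322 m

y(36/5) = 5403/1250000 m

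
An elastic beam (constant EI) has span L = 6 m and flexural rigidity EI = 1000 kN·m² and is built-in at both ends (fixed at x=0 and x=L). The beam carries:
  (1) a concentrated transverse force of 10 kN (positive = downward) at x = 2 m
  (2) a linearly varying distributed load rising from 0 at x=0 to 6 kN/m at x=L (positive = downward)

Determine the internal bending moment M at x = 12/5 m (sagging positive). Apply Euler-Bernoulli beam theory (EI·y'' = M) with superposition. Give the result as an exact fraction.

M(12/5) = 9388/1125 kN·m

Load 1 — point force P=10 kN at a=2 m (b=L-a=4):
  M_1 = Pa²(a+3b)(L-x)/L³ - Pa²b/L²  [x>a] = 10·2²·(2+3·4)·(6-(12/5))/6³ - 10·2²·4/6² = 44/9 kN·m
Load 2 — triangular load w₀=6 kN/m (0→w₀ over full span):
  M_2 = 3w₀Lx/20 - w₀L²/30 - w₀x³/(6L) = 3·6·6·(12/5)/20 - 6·6²/30 - 6·(12/5)³/(6·6) = 432/125 kN·m
Superposition: M = Σ M_i = 9388/1125 kN·m ≈ 8.344889 kN·m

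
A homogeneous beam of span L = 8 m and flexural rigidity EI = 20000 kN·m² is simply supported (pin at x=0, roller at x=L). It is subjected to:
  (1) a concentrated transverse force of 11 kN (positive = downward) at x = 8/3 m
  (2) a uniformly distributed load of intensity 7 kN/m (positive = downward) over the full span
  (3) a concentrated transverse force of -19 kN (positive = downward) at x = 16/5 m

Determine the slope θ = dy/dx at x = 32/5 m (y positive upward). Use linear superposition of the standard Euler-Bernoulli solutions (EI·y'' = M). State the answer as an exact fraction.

θ(32/5) = 28469/6328125 rad

Load 1 — point force P=11 kN at a=8/3 m (b=L-a=16/3):
  θ_1 = -Pa(2L²-6Lx+3x²+a²)/(6LEI)  [x>a] = -11·(8/3)·(2·8²-6·8·(32/5)+3·(32/5)²+(8/3)²)/(6·8·20000) = 1903/1265625 rad
Load 2 — uniform load w=7 kN/m over full span:
  θ_2 = -w(L³-6Lx²+4x³)/(24EI) = -7·(8³-6·8·(32/5)²+4·(32/5)³)/(24·20000) = 462/78125 rad
Load 3 — point force P=-19 kN at a=16/5 m (b=L-a=24/5):
  θ_3 = -Pa(2L²-6Lx+3x²+a²)/(6LEI)  [x>a] = -(-19)·(16/5)·(2·8²-6·8·(32/5)+3·(32/5)²+(16/5)²)/(6·8·20000) = -228/78125 rad
Superposition: θ = Σ θ_i = 28469/6328125 rad ≈ 0.004499 rad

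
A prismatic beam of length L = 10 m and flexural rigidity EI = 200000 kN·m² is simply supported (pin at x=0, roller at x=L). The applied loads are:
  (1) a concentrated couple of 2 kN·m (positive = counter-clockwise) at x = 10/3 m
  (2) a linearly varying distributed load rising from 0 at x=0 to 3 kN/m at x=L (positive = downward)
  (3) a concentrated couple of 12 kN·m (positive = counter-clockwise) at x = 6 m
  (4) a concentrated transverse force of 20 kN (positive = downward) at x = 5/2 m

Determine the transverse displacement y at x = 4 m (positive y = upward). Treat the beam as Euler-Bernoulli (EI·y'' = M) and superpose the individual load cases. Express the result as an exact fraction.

y(4) = -148193/60000000 m

Load 1 — applied couple M₀=2 kN·m at a=10/3 m (b=L-a=20/3):
  y_1 = (M₀x³/(6L)-M₀(x-a)²/2+C₁x)/EI  [x>a] with C₁=M₀(3b²-L²)/(6L)=10/9 = (2·4³/(6·10)-2·(4-(10/3))²/2+(10/9)·4)/200000 = 23/750000 m
Load 2 — triangular load w₀=3 kN/m (0→w₀ over full span):
  y_2 = -w₀x(7L⁴-10L²x²+3x⁴)/(360LEI) = -3·4·(7·10⁴-10·10²·4²+3·4⁴)/(360·10·200000) = -1141/1250000 m
Load 3 — applied couple M₀=12 kN·m at a=6 m (b=L-a=4):
  y_3 = (M₀x³/(6L)+C₁x)/EI  [x≤a] with C₁=M₀(3b²-L²)/(6L)=-52/5 = (12·4³/(6·10)+(-52/5)·4)/200000 = -9/62500 m
Load 4 — point force P=20 kN at a=5/2 m (b=L-a=15/2):
  y_4 = -Pa(L-x)(2Lx-a²-x²)/(6LEI)  [x>a] = -20·(5/2)·(10-4)·(2·10·4-(5/2)²-4²)/(6·10·200000) = -231/160000 m
Superposition: y = Σ y_i = -148193/60000000 m ≈ -0.002470 m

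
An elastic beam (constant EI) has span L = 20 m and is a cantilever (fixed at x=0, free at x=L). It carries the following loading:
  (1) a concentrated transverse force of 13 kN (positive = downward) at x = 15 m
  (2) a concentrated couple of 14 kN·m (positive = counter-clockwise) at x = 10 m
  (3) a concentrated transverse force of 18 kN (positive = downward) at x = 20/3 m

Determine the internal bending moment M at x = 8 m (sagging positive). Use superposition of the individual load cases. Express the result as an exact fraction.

M(8) = -77 kN·m

Load 1 — point force P=13 kN at a=15 m (b=L-a=5):
  M_1 = -P(a-x)  [x≤a] = -13·(15-8) = -91 kN·m
Load 2 — applied couple M₀=14 kN·m at a=10 m (b=L-a=10):
  M_2 = M₀  [x≤a] = 14 = 14 kN·m
Load 3 — point force P=18 kN at a=20/3 m (b=L-a=40/3):
  M_3 = 0  [x>a] = 0 kN·m
Superposition: M = Σ M_i = -77 kN·m ≈ -77.000000 kN·m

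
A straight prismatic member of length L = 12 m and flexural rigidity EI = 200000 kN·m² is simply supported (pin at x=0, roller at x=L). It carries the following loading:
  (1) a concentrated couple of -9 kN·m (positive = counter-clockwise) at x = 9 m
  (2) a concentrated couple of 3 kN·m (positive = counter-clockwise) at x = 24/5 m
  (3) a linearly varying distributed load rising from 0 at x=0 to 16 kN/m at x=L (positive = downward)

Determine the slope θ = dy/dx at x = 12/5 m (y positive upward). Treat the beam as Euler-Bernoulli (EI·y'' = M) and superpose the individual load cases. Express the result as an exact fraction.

θ(12/5) = -2168091/1000000000 rad

Load 1 — applied couple M₀=-9 kN·m at a=9 m (b=L-a=3):
  θ_1 = (M₀x²/(2L)+C₁)/EI  [x≤a] with C₁=M₀(3b²-L²)/(6L)=117/8 = ((-9)·(12/5)²/(2·12)+(117/8))/200000 = 2493/40000000 rad
Load 2 — applied couple M₀=3 kN·m at a=24/5 m (b=L-a=36/5):
  θ_2 = (M₀x²/(2L)+C₁)/EI  [x≤a] with C₁=M₀(3b²-L²)/(6L)=12/25 = (3·(12/5)²/(2·12)+(12/25))/200000 = 3/500000 rad
Load 3 — triangular load w₀=16 kN/m (0→w₀ over full span):
  θ_3 = -w₀(7L⁴-30L²x²+15x⁴)/(360LEI) = -16·(7·12⁴-30·12²·(12/5)²+15·(12/5)⁴)/(360·12·200000) = -4368/1953125 rad
Superposition: θ = Σ θ_i = -2168091/1000000000 rad ≈ -0.002168 rad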